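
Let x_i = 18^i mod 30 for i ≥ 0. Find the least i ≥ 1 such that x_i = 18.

1

We have x_0 = 1,  x_1 = 18,  x_2 = 24,  x_3 = 12,  x_4 = 6,  x_5 = 18.
Since x_5 = x_1 = 18, the sequence is eventually periodic: after a pre-period of length 1 it cycles with period 4.
The value 18 first appears (with i ≥ 1) at x_1.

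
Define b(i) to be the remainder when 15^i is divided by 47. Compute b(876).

We have b(1) = 15,  b(2) = 37,  b(3) = 38,  b(4) = 6,  b(5) = 43,  b(6) = 34,  b(7) = 40,  b(8) = 36,  b(9) = 23,  b(10) = 16,  b(11) = 5,  b(12) = 28,  b(13) = 44,  b(14) = 2,  b(15) = 30,  b(16) = 27,  b(17) = 29,  b(18) = 12,  b(19) = 39,  b(20) = 21,  b(21) = 33,  b(22) = 25,  b(23) = 46,  b(24) = 32,  b(25) = 10,  b(26) = 9,  b(27) = 41,  b(28) = 4,  b(29) = 13,  b(30) = 7,  b(31) = 11,  b(32) = 24,  b(33) = 31,  b(34) = 42,  b(35) = 19,  b(36) = 3,  b(37) = 45,  b(38) = 17,  b(39) = 20,  b(40) = 18,  b(41) = 35,  b(42) = 8,  b(43) = 26,  b(44) = 14,  b(45) = 22,  b(46) = 1,  b(47) = 15.
Since b(47) = b(1) = 15, the sequence is periodic with period 46.
(876 - 1) mod 46 = 1, so b(876) = b(2) = 37.

37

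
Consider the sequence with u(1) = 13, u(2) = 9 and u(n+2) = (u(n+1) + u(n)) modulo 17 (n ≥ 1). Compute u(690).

16

Listing terms: u(1) = 13,  u(2) = 9,  u(3) = 5,  u(4) = 14,  u(5) = 2,  u(6) = 16,  u(7) = 1,  u(8) = 0,  u(9) = 1,  u(10) = 1,  u(11) = 2,  u(12) = 3,  u(13) = 5,  u(14) = 8,  u(15) = 13,  u(16) = 4,  u(17) = 0,  u(18) = 4,  u(19) = 4,  u(20) = 8,  u(21) = 12,  u(22) = 3,  u(23) = 15,  u(24) = 1,  u(25) = 16,  u(26) = 0,  u(27) = 16,  u(28) = 16,  u(29) = 15,  u(30) = 14,  u(31) = 12,  u(32) = 9,  u(33) = 4,  u(34) = 13,  u(35) = 0,  u(36) = 13,  u(37) = 13,  u(38) = 9.
The sequence repeats with period 36.
So u(690) = u(1 + ((690-1) mod 36)) = u(6) = 16.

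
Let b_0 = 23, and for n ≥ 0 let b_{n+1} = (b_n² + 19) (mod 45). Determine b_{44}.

Computing terms: b_0 = 23; b_1 = 8; b_2 = 38; b_3 = 23.
The sequence repeats with period 3.
(44 - 0) mod 3 = 2, so b_{44} = b_2 = 38.

38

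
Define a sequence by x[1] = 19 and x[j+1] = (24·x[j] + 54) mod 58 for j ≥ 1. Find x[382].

6

Listing terms: x[1] = 19; x[2] = 46; x[3] = 56; x[4] = 6; x[5] = 24; x[6] = 50; x[7] = 36; x[8] = 48; x[9] = 46.
Since x[9] = x[2] = 46, the sequence is eventually periodic: after a pre-period of length 1 it cycles with period 7.
For j ≥ 2, x[j] depends only on (j - 2) mod 7. (382 - 2) mod 7 = 2, so x[382] = x[4] = 6.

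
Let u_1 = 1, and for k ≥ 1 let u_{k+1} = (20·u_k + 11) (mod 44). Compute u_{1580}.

27

We have u_1 = 1, u_2 = 31, u_3 = 15, u_4 = 3, u_5 = 27, u_6 = 23, u_7 = 31.
Since u_7 = u_2 = 31, the sequence is eventually periodic: after a pre-period of length 1 it cycles with period 5.
For k ≥ 2, u_k depends only on (k - 2) mod 5. (1580 - 2) mod 5 = 3, so u_{1580} = u_5 = 27.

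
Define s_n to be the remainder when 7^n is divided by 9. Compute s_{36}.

Computing terms: s_0 = 1,  s_1 = 7,  s_2 = 4,  s_3 = 1.
The sequence repeats with period 3.
So s_{36} = s_{0 + ((36-0) mod 3)} = s_0 = 1.

1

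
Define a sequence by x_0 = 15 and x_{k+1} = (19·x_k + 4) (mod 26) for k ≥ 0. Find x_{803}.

17

We have x_0 = 15; x_1 = 3; x_2 = 9; x_3 = 19; x_4 = 1; x_5 = 23; x_6 = 25; x_7 = 11; x_8 = 5; x_9 = 21; x_{10} = 13; x_{11} = 17; x_{12} = 15.
Since x_{12} = x_0 = 15, the sequence is periodic with period 12.
(803 - 0) mod 12 = 11, so x_{803} = x_{11} = 17.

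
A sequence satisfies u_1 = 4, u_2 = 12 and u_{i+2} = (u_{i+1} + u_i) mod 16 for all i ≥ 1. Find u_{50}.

12

u_1 = 4; u_2 = 12; u_3 = 0; u_4 = 12; u_5 = 12; u_6 = 8; u_7 = 4; u_8 = 12.
Since (u_7, u_8) = (u_1, u_2) = (4, 12) (two consecutive terms determine the rest), the sequence is periodic with period 6.
(50 - 1) mod 6 = 1, so u_{50} = u_2 = 12.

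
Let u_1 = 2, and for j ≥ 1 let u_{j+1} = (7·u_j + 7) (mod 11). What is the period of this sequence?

Computing terms: u_1 = 2; u_2 = 10; u_3 = 0; u_4 = 7; u_5 = 1; u_6 = 3; u_7 = 6; u_8 = 5; u_9 = 9; u_{10} = 4; u_{11} = 2.
The sequence repeats with period 10.

10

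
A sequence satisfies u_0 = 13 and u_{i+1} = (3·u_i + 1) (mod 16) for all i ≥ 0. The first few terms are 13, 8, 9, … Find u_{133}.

Listing terms: u_0 = 13,  u_1 = 8,  u_2 = 9,  u_3 = 12,  u_4 = 5,  u_5 = 0,  u_6 = 1,  u_7 = 4,  u_8 = 13.
The sequence repeats with period 8.
So u_{133} = u_{0 + ((133-0) mod 8)} = u_5 = 0.

0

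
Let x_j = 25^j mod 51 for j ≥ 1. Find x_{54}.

4

Computing terms: x_1 = 25, x_2 = 13, x_3 = 19, x_4 = 16, x_5 = 43, x_6 = 4, x_7 = 49, x_8 = 1, x_9 = 25.
Since x_9 = x_1 = 25, the sequence is periodic with period 8.
So x_{54} = x_{1 + ((54-1) mod 8)} = x_6 = 4.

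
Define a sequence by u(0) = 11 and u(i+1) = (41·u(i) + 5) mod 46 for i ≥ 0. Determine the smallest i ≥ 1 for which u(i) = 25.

2

Computing terms: u(0) = 11,  u(1) = 42,  u(2) = 25,  u(3) = 18,  u(4) = 7,  u(5) = 16,  u(6) = 17,  u(7) = 12,  u(8) = 37,  u(9) = 4,  u(10) = 31,  u(11) = 34,  u(12) = 19,  u(13) = 2,  u(14) = 41,  u(15) = 30,  u(16) = 39,  u(17) = 40,  u(18) = 35,  u(19) = 14,  u(20) = 27,  u(21) = 8,  u(22) = 11.
The sequence repeats with period 22.
The value 25 first appears (with i ≥ 1) at u(2).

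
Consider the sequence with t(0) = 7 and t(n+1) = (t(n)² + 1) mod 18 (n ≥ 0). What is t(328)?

5

We have t(0) = 7, t(1) = 14, t(2) = 17, t(3) = 2, t(4) = 5, t(5) = 8, t(6) = 11, t(7) = 14.
Since t(7) = t(1) = 14, the sequence is eventually periodic: after a pre-period of length 1 it cycles with period 6.
For n ≥ 1, t(n) depends only on (n - 1) mod 6. (328 - 1) mod 6 = 3, so t(328) = t(4) = 5.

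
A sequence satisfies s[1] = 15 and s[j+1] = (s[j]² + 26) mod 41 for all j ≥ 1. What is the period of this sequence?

Listing terms: s[1] = 15, s[2] = 5, s[3] = 10, s[4] = 3, s[5] = 35, s[6] = 21, s[7] = 16, s[8] = 36, s[9] = 10.
Since s[9] = s[3] = 10, the sequence is eventually periodic: after a pre-period of length 2 it cycles with period 6.

6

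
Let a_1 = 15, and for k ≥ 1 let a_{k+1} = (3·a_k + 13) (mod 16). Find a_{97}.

Computing terms: a_1 = 15,  a_2 = 10,  a_3 = 11,  a_4 = 14,  a_5 = 7,  a_6 = 2,  a_7 = 3,  a_8 = 6,  a_9 = 15.
Since a_9 = a_1 = 15, the sequence is periodic with period 8.
(97 - 1) mod 8 = 0, so a_{97} = a_1 = 15.

15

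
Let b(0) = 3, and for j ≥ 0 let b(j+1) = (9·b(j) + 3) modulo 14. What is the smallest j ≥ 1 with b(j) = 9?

4

Listing terms: b(0) = 3,  b(1) = 2,  b(2) = 7,  b(3) = 10,  b(4) = 9,  b(5) = 0,  b(6) = 3.
The sequence repeats with period 6.
The value 9 first appears (with j ≥ 1) at b(4).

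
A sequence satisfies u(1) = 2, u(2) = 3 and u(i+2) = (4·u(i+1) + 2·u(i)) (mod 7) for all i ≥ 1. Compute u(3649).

2

Listing terms: u(1) = 2; u(2) = 3; u(3) = 2; u(4) = 0; u(5) = 4; u(6) = 2; u(7) = 2; u(8) = 5; u(9) = 3; u(10) = 1; u(11) = 3; u(12) = 0; u(13) = 6; u(14) = 3; u(15) = 3; u(16) = 4; u(17) = 1; u(18) = 5; u(19) = 1; u(20) = 0; u(21) = 2; u(22) = 1; u(23) = 1; u(24) = 6; u(25) = 5; u(26) = 4; u(27) = 5; u(28) = 0; u(29) = 3; u(30) = 5; u(31) = 5; u(32) = 2; u(33) = 4; u(34) = 6; u(35) = 4; u(36) = 0; u(37) = 1; u(38) = 4; u(39) = 4; u(40) = 3; u(41) = 6; u(42) = 2; u(43) = 6; u(44) = 0; u(45) = 5; u(46) = 6; u(47) = 6; u(48) = 1; u(49) = 2; u(50) = 3.
The sequence repeats with period 48.
(3649 - 1) mod 48 = 0, so u(3649) = u(1) = 2.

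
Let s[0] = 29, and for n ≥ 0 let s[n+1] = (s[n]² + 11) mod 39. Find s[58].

20

We have s[0] = 29, s[1] = 33, s[2] = 8, s[3] = 36, s[4] = 20, s[5] = 21, s[6] = 23, s[7] = 33.
Since s[7] = s[1] = 33, the sequence is eventually periodic: after a pre-period of length 1 it cycles with period 6.
For n ≥ 1, s[n] depends only on (n - 1) mod 6. (58 - 1) mod 6 = 3, so s[58] = s[4] = 20.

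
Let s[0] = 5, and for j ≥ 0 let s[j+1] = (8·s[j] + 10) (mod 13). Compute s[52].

Computing terms: s[0] = 5; s[1] = 11; s[2] = 7; s[3] = 1; s[4] = 5.
Since s[4] = s[0] = 5, the sequence is periodic with period 4.
So s[52] = s[0 + ((52-0) mod 4)] = s[0] = 5.

5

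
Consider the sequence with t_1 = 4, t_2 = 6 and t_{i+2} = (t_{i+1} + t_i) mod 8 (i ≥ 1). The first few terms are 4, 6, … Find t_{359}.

We have t_1 = 4; t_2 = 6; t_3 = 2; t_4 = 0; t_5 = 2; t_6 = 2; t_7 = 4; t_8 = 6.
The sequence repeats with period 6.
So t_{359} = t_{1 + ((359-1) mod 6)} = t_5 = 2.

2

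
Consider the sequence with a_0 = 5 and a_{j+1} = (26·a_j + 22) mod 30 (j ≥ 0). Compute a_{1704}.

Listing terms: a_0 = 5,  a_1 = 2,  a_2 = 14,  a_3 = 26,  a_4 = 8,  a_5 = 20,  a_6 = 2.
Since a_6 = a_1 = 2, the sequence is eventually periodic: after a pre-period of length 1 it cycles with period 5.
For j ≥ 1, a_j depends only on (j - 1) mod 5. (1704 - 1) mod 5 = 3, so a_{1704} = a_4 = 8.

8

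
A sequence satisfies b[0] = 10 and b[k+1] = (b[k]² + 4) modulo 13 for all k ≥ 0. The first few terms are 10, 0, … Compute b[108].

3

Computing terms: b[0] = 10; b[1] = 0; b[2] = 4; b[3] = 7; b[4] = 1; b[5] = 5; b[6] = 3; b[7] = 0.
Since b[7] = b[1] = 0, the sequence is eventually periodic: after a pre-period of length 1 it cycles with period 6.
For k ≥ 1, b[k] depends only on (k - 1) mod 6. (108 - 1) mod 6 = 5, so b[108] = b[6] = 3.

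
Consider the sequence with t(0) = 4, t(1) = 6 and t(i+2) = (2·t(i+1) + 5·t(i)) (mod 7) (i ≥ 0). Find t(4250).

Listing terms: t(0) = 4; t(1) = 6; t(2) = 4; t(3) = 3; t(4) = 5; t(5) = 4; t(6) = 5; t(7) = 2; t(8) = 1; t(9) = 5; t(10) = 1; t(11) = 6; t(12) = 3; t(13) = 1; t(14) = 3; t(15) = 4; t(16) = 2; t(17) = 3; t(18) = 2; t(19) = 5; t(20) = 6; t(21) = 2; t(22) = 6; t(23) = 1; t(24) = 4; t(25) = 6.
The sequence repeats with period 24.
So t(4250) = t(0 + ((4250-0) mod 24)) = t(2) = 4.

4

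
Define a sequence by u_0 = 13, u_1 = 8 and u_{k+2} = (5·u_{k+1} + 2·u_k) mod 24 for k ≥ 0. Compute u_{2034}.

Listing terms: u_0 = 13, u_1 = 8, u_2 = 18, u_3 = 10, u_4 = 14, u_5 = 18, u_6 = 22, u_7 = 2, u_8 = 6, u_9 = 10, u_{10} = 14.
Since (u_9, u_{10}) = (u_3, u_4) = (10, 14) (two consecutive terms determine the rest), the sequence is eventually periodic: after a pre-period of length 3 it cycles with period 6.
For k ≥ 3, u_k depends only on (k - 3) mod 6. (2034 - 3) mod 6 = 3, so u_{2034} = u_6 = 22.

22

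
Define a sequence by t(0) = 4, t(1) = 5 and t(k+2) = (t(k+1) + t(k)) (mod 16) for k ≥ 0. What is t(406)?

3

We have t(0) = 4; t(1) = 5; t(2) = 9; t(3) = 14; t(4) = 7; t(5) = 5; t(6) = 12; t(7) = 1; t(8) = 13; t(9) = 14; t(10) = 11; t(11) = 9; t(12) = 4; t(13) = 13; t(14) = 1; t(15) = 14; t(16) = 15; t(17) = 13; t(18) = 12; t(19) = 9; t(20) = 5; t(21) = 14; t(22) = 3; t(23) = 1; t(24) = 4; t(25) = 5.
Since (t(24), t(25)) = (t(0), t(1)) = (4, 5) (two consecutive terms determine the rest), the sequence is periodic with period 24.
(406 - 0) mod 24 = 22, so t(406) = t(22) = 3.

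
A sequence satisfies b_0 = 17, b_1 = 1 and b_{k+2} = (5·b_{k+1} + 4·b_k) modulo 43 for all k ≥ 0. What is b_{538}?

b_0 = 17, b_1 = 1, b_2 = 30, b_3 = 25, b_4 = 30, b_5 = 35, b_6 = 37, b_7 = 24, b_8 = 10, b_9 = 17, b_{10} = 39, b_{11} = 5, b_{12} = 9, b_{13} = 22, b_{14} = 17, b_{15} = 1.
Since (b_{14}, b_{15}) = (b_0, b_1) = (17, 1) (two consecutive terms determine the rest), the sequence is periodic with period 14.
(538 - 0) mod 14 = 6, so b_{538} = b_6 = 37.

37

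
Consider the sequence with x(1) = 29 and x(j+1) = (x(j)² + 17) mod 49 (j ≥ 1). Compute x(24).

We have x(1) = 29,  x(2) = 25,  x(3) = 5,  x(4) = 42,  x(5) = 17,  x(6) = 12,  x(7) = 14,  x(8) = 17.
Since x(8) = x(5) = 17, the sequence is eventually periodic: after a pre-period of length 4 it cycles with period 3.
For j ≥ 5, x(j) depends only on (j - 5) mod 3. (24 - 5) mod 3 = 1, so x(24) = x(6) = 12.

12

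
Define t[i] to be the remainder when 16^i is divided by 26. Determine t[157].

16

t[1] = 16; t[2] = 22; t[3] = 14; t[4] = 16.
The sequence repeats with period 3.
So t[157] = t[1 + ((157-1) mod 3)] = t[1] = 16.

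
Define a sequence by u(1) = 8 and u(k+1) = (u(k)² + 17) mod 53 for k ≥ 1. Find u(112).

Listing terms: u(1) = 8, u(2) = 28, u(3) = 6, u(4) = 0, u(5) = 17, u(6) = 41, u(7) = 2, u(8) = 21, u(9) = 34, u(10) = 7, u(11) = 13, u(12) = 27, u(13) = 4, u(14) = 33, u(15) = 46, u(16) = 13.
Since u(16) = u(11) = 13, the sequence is eventually periodic: after a pre-period of length 10 it cycles with period 5.
For k ≥ 11, u(k) depends only on (k - 11) mod 5. (112 - 11) mod 5 = 1, so u(112) = u(12) = 27.

27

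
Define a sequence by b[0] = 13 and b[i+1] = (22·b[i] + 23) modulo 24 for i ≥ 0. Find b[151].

21

Listing terms: b[0] = 13,  b[1] = 21,  b[2] = 5,  b[3] = 13.
Since b[3] = b[0] = 13, the sequence is periodic with period 3.
So b[151] = b[0 + ((151-0) mod 3)] = b[1] = 21.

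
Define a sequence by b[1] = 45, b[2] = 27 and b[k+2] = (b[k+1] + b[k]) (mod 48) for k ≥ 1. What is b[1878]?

30

b[1] = 45; b[2] = 27; b[3] = 24; b[4] = 3; b[5] = 27; b[6] = 30; b[7] = 9; b[8] = 39; b[9] = 0; b[10] = 39; b[11] = 39; b[12] = 30; b[13] = 21; b[14] = 3; b[15] = 24; b[16] = 27; b[17] = 3; b[18] = 30; b[19] = 33; b[20] = 15; b[21] = 0; b[22] = 15; b[23] = 15; b[24] = 30; b[25] = 45; b[26] = 27.
The sequence repeats with period 24.
So b[1878] = b[1 + ((1878-1) mod 24)] = b[6] = 30.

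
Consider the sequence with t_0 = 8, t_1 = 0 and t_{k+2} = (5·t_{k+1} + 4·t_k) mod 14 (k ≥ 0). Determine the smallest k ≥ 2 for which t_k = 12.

6

t_0 = 8,  t_1 = 0,  t_2 = 4,  t_3 = 6,  t_4 = 4,  t_5 = 2,  t_6 = 12,  t_7 = 12,  t_8 = 10,  t_9 = 0,  t_{10} = 12,  t_{11} = 4,  t_{12} = 12,  t_{13} = 6,  t_{14} = 8,  t_{15} = 8,  t_{16} = 2,  t_{17} = 0,  t_{18} = 8,  t_{19} = 12,  t_{20} = 8,  t_{21} = 4,  t_{22} = 10,  t_{23} = 10,  t_{24} = 6,  t_{25} = 0,  t_{26} = 10,  t_{27} = 8,  t_{28} = 10,  t_{29} = 12,  t_{30} = 2,  t_{31} = 2,  t_{32} = 4,  t_{33} = 0,  t_{34} = 2,  t_{35} = 10,  t_{36} = 2,  t_{37} = 8,  t_{38} = 6,  t_{39} = 6,  t_{40} = 12,  t_{41} = 0,  t_{42} = 6,  t_{43} = 2,  t_{44} = 6,  t_{45} = 10,  t_{46} = 4,  t_{47} = 4,  t_{48} = 8,  t_{49} = 0.
The sequence repeats with period 48.
The value 12 first appears (with k ≥ 2) at t_6.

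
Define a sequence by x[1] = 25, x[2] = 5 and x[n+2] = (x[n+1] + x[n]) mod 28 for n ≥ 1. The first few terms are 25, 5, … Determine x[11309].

5

x[1] = 25,  x[2] = 5,  x[3] = 2,  x[4] = 7,  x[5] = 9,  x[6] = 16,  x[7] = 25,  x[8] = 13,  x[9] = 10,  x[10] = 23,  x[11] = 5,  x[12] = 0,  x[13] = 5,  x[14] = 5,  x[15] = 10,  x[16] = 15,  x[17] = 25,  x[18] = 12,  x[19] = 9,  x[20] = 21,  x[21] = 2,  x[22] = 23,  x[23] = 25,  x[24] = 20,  x[25] = 17,  x[26] = 9,  x[27] = 26,  x[28] = 7,  x[29] = 5,  x[30] = 12,  x[31] = 17,  x[32] = 1,  x[33] = 18,  x[34] = 19,  x[35] = 9,  x[36] = 0,  x[37] = 9,  x[38] = 9,  x[39] = 18,  x[40] = 27,  x[41] = 17,  x[42] = 16,  x[43] = 5,  x[44] = 21,  x[45] = 26,  x[46] = 19,  x[47] = 17,  x[48] = 8,  x[49] = 25,  x[50] = 5.
The sequence repeats with period 48.
So x[11309] = x[1 + ((11309-1) mod 48)] = x[29] = 5.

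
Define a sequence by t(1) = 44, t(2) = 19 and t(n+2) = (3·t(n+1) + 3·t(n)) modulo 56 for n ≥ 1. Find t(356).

27

We have t(1) = 44,  t(2) = 19,  t(3) = 21,  t(4) = 8,  t(5) = 31,  t(6) = 5,  t(7) = 52,  t(8) = 3,  t(9) = 53,  t(10) = 0,  t(11) = 47,  t(12) = 29,  t(13) = 4,  t(14) = 43,  t(15) = 29,  t(16) = 48,  t(17) = 7,  t(18) = 53,  t(19) = 12,  t(20) = 27,  t(21) = 5,  t(22) = 40,  t(23) = 23,  t(24) = 21,  t(25) = 20,  t(26) = 11,  t(27) = 37,  t(28) = 32,  t(29) = 39,  t(30) = 45,  t(31) = 28,  t(32) = 51,  t(33) = 13,  t(34) = 24,  t(35) = 55,  t(36) = 13,  t(37) = 36,  t(38) = 35,  t(39) = 45,  t(40) = 16,  t(41) = 15,  t(42) = 37,  t(43) = 44,  t(44) = 19.
Since (t(43), t(44)) = (t(1), t(2)) = (44, 19) (two consecutive terms determine the rest), the sequence is periodic with period 42.
(356 - 1) mod 42 = 19, so t(356) = t(20) = 27.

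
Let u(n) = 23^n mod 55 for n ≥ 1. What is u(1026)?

34

We have u(1) = 23, u(2) = 34, u(3) = 12, u(4) = 1, u(5) = 23.
The sequence repeats with period 4.
So u(1026) = u(1 + ((1026-1) mod 4)) = u(2) = 34.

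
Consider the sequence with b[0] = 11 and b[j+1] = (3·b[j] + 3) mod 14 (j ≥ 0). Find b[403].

b[0] = 11, b[1] = 8, b[2] = 13, b[3] = 0, b[4] = 3, b[5] = 12, b[6] = 11.
Since b[6] = b[0] = 11, the sequence is periodic with period 6.
So b[403] = b[0 + ((403-0) mod 6)] = b[1] = 8.

8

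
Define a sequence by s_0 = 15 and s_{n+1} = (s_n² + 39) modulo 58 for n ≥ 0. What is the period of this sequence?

6

s_0 = 15, s_1 = 32, s_2 = 19, s_3 = 52, s_4 = 17, s_5 = 38, s_6 = 33, s_7 = 26, s_8 = 19.
Since s_8 = s_2 = 19, the sequence is eventually periodic: after a pre-period of length 2 it cycles with period 6.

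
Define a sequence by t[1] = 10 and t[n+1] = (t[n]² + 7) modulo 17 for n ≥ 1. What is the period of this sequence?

t[1] = 10; t[2] = 5; t[3] = 15; t[4] = 11; t[5] = 9; t[6] = 3; t[7] = 16; t[8] = 8; t[9] = 3.
Since t[9] = t[6] = 3, the sequence is eventually periodic: after a pre-period of length 5 it cycles with period 3.

3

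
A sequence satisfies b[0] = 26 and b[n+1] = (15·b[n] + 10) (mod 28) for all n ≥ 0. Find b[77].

Computing terms: b[0] = 26, b[1] = 8, b[2] = 18, b[3] = 0, b[4] = 10, b[5] = 20, b[6] = 2, b[7] = 12, b[8] = 22, b[9] = 4, b[10] = 14, b[11] = 24, b[12] = 6, b[13] = 16, b[14] = 26.
Since b[14] = b[0] = 26, the sequence is periodic with period 14.
So b[77] = b[0 + ((77-0) mod 14)] = b[7] = 12.

12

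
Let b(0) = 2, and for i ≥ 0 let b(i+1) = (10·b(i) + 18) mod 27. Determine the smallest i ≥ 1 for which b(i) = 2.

b(0) = 2, b(1) = 11, b(2) = 20, b(3) = 2.
Since b(3) = b(0) = 2, the sequence is periodic with period 3.
The value 2 next appears (with i ≥ 1) at b(3).

3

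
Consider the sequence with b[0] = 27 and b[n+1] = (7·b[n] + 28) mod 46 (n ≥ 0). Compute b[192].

9

b[0] = 27; b[1] = 33; b[2] = 29; b[3] = 1; b[4] = 35; b[5] = 43; b[6] = 7; b[7] = 31; b[8] = 15; b[9] = 41; b[10] = 39; b[11] = 25; b[12] = 19; b[13] = 23; b[14] = 5; b[15] = 17; b[16] = 9; b[17] = 45; b[18] = 21; b[19] = 37; b[20] = 11; b[21] = 13; b[22] = 27.
Since b[22] = b[0] = 27, the sequence is periodic with period 22.
(192 - 0) mod 22 = 16, so b[192] = b[16] = 9.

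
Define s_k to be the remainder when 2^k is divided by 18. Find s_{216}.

10

We have s_1 = 2; s_2 = 4; s_3 = 8; s_4 = 16; s_5 = 14; s_6 = 10; s_7 = 2.
The sequence repeats with period 6.
(216 - 1) mod 6 = 5, so s_{216} = s_6 = 10.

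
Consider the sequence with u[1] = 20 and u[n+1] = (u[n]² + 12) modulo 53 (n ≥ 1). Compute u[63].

Computing terms: u[1] = 20, u[2] = 41, u[3] = 50, u[4] = 21, u[5] = 29, u[6] = 5, u[7] = 37, u[8] = 3, u[9] = 21.
Since u[9] = u[4] = 21, the sequence is eventually periodic: after a pre-period of length 3 it cycles with period 5.
For n ≥ 4, u[n] depends only on (n - 4) mod 5. (63 - 4) mod 5 = 4, so u[63] = u[8] = 3.

3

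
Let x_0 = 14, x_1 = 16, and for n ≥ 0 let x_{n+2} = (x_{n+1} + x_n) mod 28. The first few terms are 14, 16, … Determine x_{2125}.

4

Computing terms: x_0 = 14, x_1 = 16, x_2 = 2, x_3 = 18, x_4 = 20, x_5 = 10, x_6 = 2, x_7 = 12, x_8 = 14, x_9 = 26, x_{10} = 12, x_{11} = 10, x_{12} = 22, x_{13} = 4, x_{14} = 26, x_{15} = 2, x_{16} = 0, x_{17} = 2, x_{18} = 2, x_{19} = 4, x_{20} = 6, x_{21} = 10, x_{22} = 16, x_{23} = 26, x_{24} = 14, x_{25} = 12, x_{26} = 26, x_{27} = 10, x_{28} = 8, x_{29} = 18, x_{30} = 26, x_{31} = 16, x_{32} = 14, x_{33} = 2, x_{34} = 16, x_{35} = 18, x_{36} = 6, x_{37} = 24, x_{38} = 2, x_{39} = 26, x_{40} = 0, x_{41} = 26, x_{42} = 26, x_{43} = 24, x_{44} = 22, x_{45} = 18, x_{46} = 12, x_{47} = 2, x_{48} = 14, x_{49} = 16.
The sequence repeats with period 48.
So x_{2125} = x_{0 + ((2125-0) mod 48)} = x_{13} = 4.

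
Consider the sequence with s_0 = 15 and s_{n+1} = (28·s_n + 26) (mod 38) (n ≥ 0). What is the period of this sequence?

Computing terms: s_0 = 15; s_1 = 28; s_2 = 12; s_3 = 20; s_4 = 16; s_5 = 18; s_6 = 36; s_7 = 8; s_8 = 22; s_9 = 34; s_{10} = 28.
Since s_{10} = s_1 = 28, the sequence is eventually periodic: after a pre-period of length 1 it cycles with period 9.

9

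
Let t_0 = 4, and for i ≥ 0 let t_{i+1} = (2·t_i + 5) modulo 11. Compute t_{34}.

Listing terms: t_0 = 4,  t_1 = 2,  t_2 = 9,  t_3 = 1,  t_4 = 7,  t_5 = 8,  t_6 = 10,  t_7 = 3,  t_8 = 0,  t_9 = 5,  t_{10} = 4.
Since t_{10} = t_0 = 4, the sequence is periodic with period 10.
So t_{34} = t_{0 + ((34-0) mod 10)} = t_4 = 7.

7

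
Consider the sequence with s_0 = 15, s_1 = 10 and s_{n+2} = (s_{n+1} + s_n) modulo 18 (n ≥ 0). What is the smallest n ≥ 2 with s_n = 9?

8

Listing terms: s_0 = 15,  s_1 = 10,  s_2 = 7,  s_3 = 17,  s_4 = 6,  s_5 = 5,  s_6 = 11,  s_7 = 16,  s_8 = 9,  s_9 = 7,  s_{10} = 16,  s_{11} = 5,  s_{12} = 3,  s_{13} = 8,  s_{14} = 11,  s_{15} = 1,  s_{16} = 12,  s_{17} = 13,  s_{18} = 7,  s_{19} = 2,  s_{20} = 9,  s_{21} = 11,  s_{22} = 2,  s_{23} = 13,  s_{24} = 15,  s_{25} = 10.
Since (s_{24}, s_{25}) = (s_0, s_1) = (15, 10) (two consecutive terms determine the rest), the sequence is periodic with period 24.
The value 9 first appears (with n ≥ 2) at s_8.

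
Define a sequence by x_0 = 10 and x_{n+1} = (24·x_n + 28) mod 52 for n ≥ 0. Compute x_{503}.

48

x_0 = 10; x_1 = 8; x_2 = 12; x_3 = 4; x_4 = 20; x_5 = 40; x_6 = 0; x_7 = 28; x_8 = 24; x_9 = 32; x_{10} = 16; x_{11} = 48; x_{12} = 36; x_{13} = 8.
Since x_{13} = x_1 = 8, the sequence is eventually periodic: after a pre-period of length 1 it cycles with period 12.
For n ≥ 1, x_n depends only on (n - 1) mod 12. (503 - 1) mod 12 = 10, so x_{503} = x_{11} = 48.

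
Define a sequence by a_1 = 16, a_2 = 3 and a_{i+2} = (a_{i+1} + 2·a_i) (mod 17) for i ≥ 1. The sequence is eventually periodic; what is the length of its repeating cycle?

8

a_1 = 16, a_2 = 3, a_3 = 1, a_4 = 7, a_5 = 9, a_6 = 6, a_7 = 7, a_8 = 2, a_9 = 16, a_{10} = 3.
Since (a_9, a_{10}) = (a_1, a_2) = (16, 3) (two consecutive terms determine the rest), the sequence is periodic with period 8.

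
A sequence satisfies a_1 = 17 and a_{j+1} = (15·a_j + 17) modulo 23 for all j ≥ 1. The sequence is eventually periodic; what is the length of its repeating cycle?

a_1 = 17,  a_2 = 19,  a_3 = 3,  a_4 = 16,  a_5 = 4,  a_6 = 8,  a_7 = 22,  a_8 = 2,  a_9 = 1,  a_{10} = 9,  a_{11} = 14,  a_{12} = 20,  a_{13} = 18,  a_{14} = 11,  a_{15} = 21,  a_{16} = 10,  a_{17} = 6,  a_{18} = 15,  a_{19} = 12,  a_{20} = 13,  a_{21} = 5,  a_{22} = 0,  a_{23} = 17.
The sequence repeats with period 22.

22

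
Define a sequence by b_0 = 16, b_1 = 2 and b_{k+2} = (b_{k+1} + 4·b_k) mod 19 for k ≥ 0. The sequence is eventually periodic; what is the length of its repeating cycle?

Computing terms: b_0 = 16; b_1 = 2; b_2 = 9; b_3 = 17; b_4 = 15; b_5 = 7; b_6 = 10; b_7 = 0; b_8 = 2; b_9 = 2; b_{10} = 10; b_{11} = 18; b_{12} = 1; b_{13} = 16; b_{14} = 1; b_{15} = 8; b_{16} = 12; b_{17} = 6; b_{18} = 16; b_{19} = 2.
The sequence repeats with period 18.

18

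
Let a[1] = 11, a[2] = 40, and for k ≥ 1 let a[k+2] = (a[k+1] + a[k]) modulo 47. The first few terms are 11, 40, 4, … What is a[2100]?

Computing terms: a[1] = 11,  a[2] = 40,  a[3] = 4,  a[4] = 44,  a[5] = 1,  a[6] = 45,  a[7] = 46,  a[8] = 44,  a[9] = 43,  a[10] = 40,  a[11] = 36,  a[12] = 29,  a[13] = 18,  a[14] = 0,  a[15] = 18,  a[16] = 18,  a[17] = 36,  a[18] = 7,  a[19] = 43,  a[20] = 3,  a[21] = 46,  a[22] = 2,  a[23] = 1,  a[24] = 3,  a[25] = 4,  a[26] = 7,  a[27] = 11,  a[28] = 18,  a[29] = 29,  a[30] = 0,  a[31] = 29,  a[32] = 29,  a[33] = 11,  a[34] = 40.
Since (a[33], a[34]) = (a[1], a[2]) = (11, 40) (two consecutive terms determine the rest), the sequence is periodic with period 32.
(2100 - 1) mod 32 = 19, so a[2100] = a[20] = 3.

3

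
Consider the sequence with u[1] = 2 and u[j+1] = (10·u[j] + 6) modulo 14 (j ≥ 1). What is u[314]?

12

We have u[1] = 2; u[2] = 12; u[3] = 0; u[4] = 6; u[5] = 10; u[6] = 8; u[7] = 2.
Since u[7] = u[1] = 2, the sequence is periodic with period 6.
So u[314] = u[1 + ((314-1) mod 6)] = u[2] = 12.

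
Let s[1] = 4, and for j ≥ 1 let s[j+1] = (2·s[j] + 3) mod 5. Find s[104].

Listing terms: s[1] = 4; s[2] = 1; s[3] = 0; s[4] = 3; s[5] = 4.
The sequence repeats with period 4.
So s[104] = s[1 + ((104-1) mod 4)] = s[4] = 3.

3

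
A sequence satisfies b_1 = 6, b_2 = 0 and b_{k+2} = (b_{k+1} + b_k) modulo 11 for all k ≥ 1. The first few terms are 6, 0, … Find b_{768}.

4

Computing terms: b_1 = 6; b_2 = 0; b_3 = 6; b_4 = 6; b_5 = 1; b_6 = 7; b_7 = 8; b_8 = 4; b_9 = 1; b_{10} = 5; b_{11} = 6; b_{12} = 0.
The sequence repeats with period 10.
So b_{768} = b_{1 + ((768-1) mod 10)} = b_8 = 4.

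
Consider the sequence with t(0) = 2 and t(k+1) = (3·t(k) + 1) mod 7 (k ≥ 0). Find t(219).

4

We have t(0) = 2; t(1) = 0; t(2) = 1; t(3) = 4; t(4) = 6; t(5) = 5; t(6) = 2.
The sequence repeats with period 6.
(219 - 0) mod 6 = 3, so t(219) = t(3) = 4.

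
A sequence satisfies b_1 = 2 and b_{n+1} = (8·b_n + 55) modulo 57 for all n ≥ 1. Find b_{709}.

2

b_1 = 2; b_2 = 14; b_3 = 53; b_4 = 23; b_5 = 11; b_6 = 29; b_7 = 2.
The sequence repeats with period 6.
So b_{709} = b_{1 + ((709-1) mod 6)} = b_1 = 2.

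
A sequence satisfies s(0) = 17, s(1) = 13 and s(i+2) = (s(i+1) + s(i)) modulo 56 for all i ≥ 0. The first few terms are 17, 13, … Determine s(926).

s(0) = 17, s(1) = 13, s(2) = 30, s(3) = 43, s(4) = 17, s(5) = 4, s(6) = 21, s(7) = 25, s(8) = 46, s(9) = 15, s(10) = 5, s(11) = 20, s(12) = 25, s(13) = 45, s(14) = 14, s(15) = 3, s(16) = 17, s(17) = 20, s(18) = 37, s(19) = 1, s(20) = 38, s(21) = 39, s(22) = 21, s(23) = 4, s(24) = 25, s(25) = 29, s(26) = 54, s(27) = 27, s(28) = 25, s(29) = 52, s(30) = 21, s(31) = 17, s(32) = 38, s(33) = 55, s(34) = 37, s(35) = 36, s(36) = 17, s(37) = 53, s(38) = 14, s(39) = 11, s(40) = 25, s(41) = 36, s(42) = 5, s(43) = 41, s(44) = 46, s(45) = 31, s(46) = 21, s(47) = 52, s(48) = 17, s(49) = 13.
The sequence repeats with period 48.
(926 - 0) mod 48 = 14, so s(926) = s(14) = 14.

14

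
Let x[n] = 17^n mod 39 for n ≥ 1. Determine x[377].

Listing terms: x[1] = 17, x[2] = 16, x[3] = 38, x[4] = 22, x[5] = 23, x[6] = 1, x[7] = 17.
Since x[7] = x[1] = 17, the sequence is periodic with period 6.
(377 - 1) mod 6 = 4, so x[377] = x[5] = 23.

23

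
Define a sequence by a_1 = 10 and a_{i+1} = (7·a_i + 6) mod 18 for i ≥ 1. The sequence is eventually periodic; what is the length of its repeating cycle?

3

a_1 = 10; a_2 = 4; a_3 = 16; a_4 = 10.
Since a_4 = a_1 = 10, the sequence is periodic with period 3.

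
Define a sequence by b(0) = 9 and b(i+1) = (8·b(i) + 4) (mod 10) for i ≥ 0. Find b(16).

We have b(0) = 9,  b(1) = 6,  b(2) = 2,  b(3) = 0,  b(4) = 4,  b(5) = 6.
Since b(5) = b(1) = 6, the sequence is eventually periodic: after a pre-period of length 1 it cycles with period 4.
For i ≥ 1, b(i) depends only on (i - 1) mod 4. (16 - 1) mod 4 = 3, so b(16) = b(4) = 4.

4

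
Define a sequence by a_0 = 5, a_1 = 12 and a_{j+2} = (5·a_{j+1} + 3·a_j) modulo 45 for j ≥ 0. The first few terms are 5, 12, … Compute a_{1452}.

30

Computing terms: a_0 = 5, a_1 = 12, a_2 = 30, a_3 = 6, a_4 = 30, a_5 = 33, a_6 = 30, a_7 = 24, a_8 = 30, a_9 = 42, a_{10} = 30, a_{11} = 6.
Since (a_{10}, a_{11}) = (a_2, a_3) = (30, 6) (two consecutive terms determine the rest), the sequence is eventually periodic: after a pre-period of length 2 it cycles with period 8.
For j ≥ 2, a_j depends only on (j - 2) mod 8. (1452 - 2) mod 8 = 2, so a_{1452} = a_4 = 30.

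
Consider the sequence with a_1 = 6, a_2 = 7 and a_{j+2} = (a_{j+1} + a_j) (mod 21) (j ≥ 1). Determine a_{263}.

2

Computing terms: a_1 = 6,  a_2 = 7,  a_3 = 13,  a_4 = 20,  a_5 = 12,  a_6 = 11,  a_7 = 2,  a_8 = 13,  a_9 = 15,  a_{10} = 7,  a_{11} = 1,  a_{12} = 8,  a_{13} = 9,  a_{14} = 17,  a_{15} = 5,  a_{16} = 1,  a_{17} = 6,  a_{18} = 7.
Since (a_{17}, a_{18}) = (a_1, a_2) = (6, 7) (two consecutive terms determine the rest), the sequence is periodic with period 16.
So a_{263} = a_{1 + ((263-1) mod 16)} = a_7 = 2.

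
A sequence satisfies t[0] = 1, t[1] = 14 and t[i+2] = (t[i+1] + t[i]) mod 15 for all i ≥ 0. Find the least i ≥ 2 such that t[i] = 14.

t[0] = 1, t[1] = 14, t[2] = 0, t[3] = 14, t[4] = 14, t[5] = 13, t[6] = 12, t[7] = 10, t[8] = 7, t[9] = 2, t[10] = 9, t[11] = 11, t[12] = 5, t[13] = 1, t[14] = 6, t[15] = 7, t[16] = 13, t[17] = 5, t[18] = 3, t[19] = 8, t[20] = 11, t[21] = 4, t[22] = 0, t[23] = 4, t[24] = 4, t[25] = 8, t[26] = 12, t[27] = 5, t[28] = 2, t[29] = 7, t[30] = 9, t[31] = 1, t[32] = 10, t[33] = 11, t[34] = 6, t[35] = 2, t[36] = 8, t[37] = 10, t[38] = 3, t[39] = 13, t[40] = 1, t[41] = 14.
The sequence repeats with period 40.
The value 14 first appears (with i ≥ 2) at t[3].

3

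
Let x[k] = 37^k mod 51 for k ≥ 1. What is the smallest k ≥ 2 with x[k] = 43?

2

We have x[1] = 37, x[2] = 43, x[3] = 10, x[4] = 13, x[5] = 22, x[6] = 49, x[7] = 28, x[8] = 16, x[9] = 31, x[10] = 25, x[11] = 7, x[12] = 4, x[13] = 46, x[14] = 19, x[15] = 40, x[16] = 1, x[17] = 37.
Since x[17] = x[1] = 37, the sequence is periodic with period 16.
The value 43 first appears (with k ≥ 2) at x[2].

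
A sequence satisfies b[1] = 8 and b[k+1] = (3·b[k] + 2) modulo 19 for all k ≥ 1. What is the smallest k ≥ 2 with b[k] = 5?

7

b[1] = 8,  b[2] = 7,  b[3] = 4,  b[4] = 14,  b[5] = 6,  b[6] = 1,  b[7] = 5,  b[8] = 17,  b[9] = 15,  b[10] = 9,  b[11] = 10,  b[12] = 13,  b[13] = 3,  b[14] = 11,  b[15] = 16,  b[16] = 12,  b[17] = 0,  b[18] = 2,  b[19] = 8.
Since b[19] = b[1] = 8, the sequence is periodic with period 18.
The value 5 first appears (with k ≥ 2) at b[7].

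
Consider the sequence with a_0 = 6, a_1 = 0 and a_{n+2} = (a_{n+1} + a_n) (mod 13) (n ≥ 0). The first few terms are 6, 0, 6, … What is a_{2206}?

Computing terms: a_0 = 6; a_1 = 0; a_2 = 6; a_3 = 6; a_4 = 12; a_5 = 5; a_6 = 4; a_7 = 9; a_8 = 0; a_9 = 9; a_{10} = 9; a_{11} = 5; a_{12} = 1; a_{13} = 6; a_{14} = 7; a_{15} = 0; a_{16} = 7; a_{17} = 7; a_{18} = 1; a_{19} = 8; a_{20} = 9; a_{21} = 4; a_{22} = 0; a_{23} = 4; a_{24} = 4; a_{25} = 8; a_{26} = 12; a_{27} = 7; a_{28} = 6; a_{29} = 0.
Since (a_{28}, a_{29}) = (a_0, a_1) = (6, 0) (two consecutive terms determine the rest), the sequence is periodic with period 28.
(2206 - 0) mod 28 = 22, so a_{2206} = a_{22} = 0.

0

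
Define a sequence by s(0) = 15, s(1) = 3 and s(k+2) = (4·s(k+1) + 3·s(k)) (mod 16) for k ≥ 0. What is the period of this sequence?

4

Computing terms: s(0) = 15, s(1) = 3, s(2) = 9, s(3) = 13, s(4) = 15, s(5) = 3.
Since (s(4), s(5)) = (s(0), s(1)) = (15, 3) (two consecutive terms determine the rest), the sequence is periodic with period 4.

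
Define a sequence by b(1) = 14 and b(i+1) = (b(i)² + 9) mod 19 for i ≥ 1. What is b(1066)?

7

We have b(1) = 14; b(2) = 15; b(3) = 6; b(4) = 7; b(5) = 1; b(6) = 10; b(7) = 14.
Since b(7) = b(1) = 14, the sequence is periodic with period 6.
(1066 - 1) mod 6 = 3, so b(1066) = b(4) = 7.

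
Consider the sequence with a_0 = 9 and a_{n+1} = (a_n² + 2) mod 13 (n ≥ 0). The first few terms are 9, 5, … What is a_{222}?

12

We have a_0 = 9, a_1 = 5, a_2 = 1, a_3 = 3, a_4 = 11, a_5 = 6, a_6 = 12, a_7 = 3.
Since a_7 = a_3 = 3, the sequence is eventually periodic: after a pre-period of length 3 it cycles with period 4.
For n ≥ 3, a_n depends only on (n - 3) mod 4. (222 - 3) mod 4 = 3, so a_{222} = a_6 = 12.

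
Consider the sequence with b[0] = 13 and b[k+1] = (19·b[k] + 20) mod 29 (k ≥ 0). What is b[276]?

Listing terms: b[0] = 13, b[1] = 6, b[2] = 18, b[3] = 14, b[4] = 25, b[5] = 2, b[6] = 0, b[7] = 20, b[8] = 23, b[9] = 22, b[10] = 3, b[11] = 19, b[12] = 4, b[13] = 9, b[14] = 17, b[15] = 24, b[16] = 12, b[17] = 16, b[18] = 5, b[19] = 28, b[20] = 1, b[21] = 10, b[22] = 7, b[23] = 8, b[24] = 27, b[25] = 11, b[26] = 26, b[27] = 21, b[28] = 13.
Since b[28] = b[0] = 13, the sequence is periodic with period 28.
So b[276] = b[0 + ((276-0) mod 28)] = b[24] = 27.

27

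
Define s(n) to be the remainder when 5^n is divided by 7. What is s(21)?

6

Listing terms: s(0) = 1,  s(1) = 5,  s(2) = 4,  s(3) = 6,  s(4) = 2,  s(5) = 3,  s(6) = 1.
Since s(6) = s(0) = 1, the sequence is periodic with period 6.
(21 - 0) mod 6 = 3, so s(21) = s(3) = 6.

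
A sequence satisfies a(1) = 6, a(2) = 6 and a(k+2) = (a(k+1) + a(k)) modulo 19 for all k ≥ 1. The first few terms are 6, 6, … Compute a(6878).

6

a(1) = 6,  a(2) = 6,  a(3) = 12,  a(4) = 18,  a(5) = 11,  a(6) = 10,  a(7) = 2,  a(8) = 12,  a(9) = 14,  a(10) = 7,  a(11) = 2,  a(12) = 9,  a(13) = 11,  a(14) = 1,  a(15) = 12,  a(16) = 13,  a(17) = 6,  a(18) = 0,  a(19) = 6,  a(20) = 6.
Since (a(19), a(20)) = (a(1), a(2)) = (6, 6) (two consecutive terms determine the rest), the sequence is periodic with period 18.
(6878 - 1) mod 18 = 1, so a(6878) = a(2) = 6.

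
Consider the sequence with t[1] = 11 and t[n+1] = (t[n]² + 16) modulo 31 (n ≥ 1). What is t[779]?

Listing terms: t[1] = 11; t[2] = 13; t[3] = 30; t[4] = 17; t[5] = 26; t[6] = 10; t[7] = 23; t[8] = 18; t[9] = 30.
Since t[9] = t[3] = 30, the sequence is eventually periodic: after a pre-period of length 2 it cycles with period 6.
For n ≥ 3, t[n] depends only on (n - 3) mod 6. (779 - 3) mod 6 = 2, so t[779] = t[5] = 26.

26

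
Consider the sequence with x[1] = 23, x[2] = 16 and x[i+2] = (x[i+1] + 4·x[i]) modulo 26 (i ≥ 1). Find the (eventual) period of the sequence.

12

Listing terms: x[1] = 23; x[2] = 16; x[3] = 4; x[4] = 16; x[5] = 6; x[6] = 18; x[7] = 16; x[8] = 10; x[9] = 22; x[10] = 10; x[11] = 20; x[12] = 8; x[13] = 10; x[14] = 16; x[15] = 4.
Since (x[14], x[15]) = (x[2], x[3]) = (16, 4) (two consecutive terms determine the rest), the sequence is eventually periodic: after a pre-period of length 1 it cycles with period 12.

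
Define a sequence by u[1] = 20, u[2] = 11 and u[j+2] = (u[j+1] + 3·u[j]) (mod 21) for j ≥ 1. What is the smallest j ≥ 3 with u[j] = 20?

4

u[1] = 20,  u[2] = 11,  u[3] = 8,  u[4] = 20,  u[5] = 2,  u[6] = 20,  u[7] = 5,  u[8] = 2,  u[9] = 17,  u[10] = 2,  u[11] = 11,  u[12] = 17,  u[13] = 8,  u[14] = 17,  u[15] = 20,  u[16] = 8,  u[17] = 5,  u[18] = 8,  u[19] = 2,  u[20] = 5,  u[21] = 11,  u[22] = 5,  u[23] = 17,  u[24] = 11,  u[25] = 20,  u[26] = 11.
Since (u[25], u[26]) = (u[1], u[2]) = (20, 11) (two consecutive terms determine the rest), the sequence is periodic with period 24.
The value 20 first appears (with j ≥ 3) at u[4].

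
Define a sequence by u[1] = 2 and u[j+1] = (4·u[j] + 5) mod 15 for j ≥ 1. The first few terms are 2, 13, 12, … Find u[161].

7

We have u[1] = 2, u[2] = 13, u[3] = 12, u[4] = 8, u[5] = 7, u[6] = 3, u[7] = 2.
Since u[7] = u[1] = 2, the sequence is periodic with period 6.
So u[161] = u[1 + ((161-1) mod 6)] = u[5] = 7.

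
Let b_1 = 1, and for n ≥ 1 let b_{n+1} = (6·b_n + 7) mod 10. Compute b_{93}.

Listing terms: b_1 = 1,  b_2 = 3,  b_3 = 5,  b_4 = 7,  b_5 = 9,  b_6 = 1.
Since b_6 = b_1 = 1, the sequence is periodic with period 5.
(93 - 1) mod 5 = 2, so b_{93} = b_3 = 5.

5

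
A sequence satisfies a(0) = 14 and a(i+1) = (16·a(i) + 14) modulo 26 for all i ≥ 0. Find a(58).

We have a(0) = 14,  a(1) = 4,  a(2) = 0,  a(3) = 14.
Since a(3) = a(0) = 14, the sequence is periodic with period 3.
(58 - 0) mod 3 = 1, so a(58) = a(1) = 4.

4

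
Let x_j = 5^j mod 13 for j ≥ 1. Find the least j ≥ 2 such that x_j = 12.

Computing terms: x_1 = 5,  x_2 = 12,  x_3 = 8,  x_4 = 1,  x_5 = 5.
The sequence repeats with period 4.
The value 12 first appears (with j ≥ 2) at x_2.

2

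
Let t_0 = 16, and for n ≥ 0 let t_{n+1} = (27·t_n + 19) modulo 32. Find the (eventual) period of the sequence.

Computing terms: t_0 = 16, t_1 = 3, t_2 = 4, t_3 = 31, t_4 = 24, t_5 = 27, t_6 = 12, t_7 = 23, t_8 = 0, t_9 = 19, t_{10} = 20, t_{11} = 15, t_{12} = 8, t_{13} = 11, t_{14} = 28, t_{15} = 7, t_{16} = 16.
The sequence repeats with period 16.

16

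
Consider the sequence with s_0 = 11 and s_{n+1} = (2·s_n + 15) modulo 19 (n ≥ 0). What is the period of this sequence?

We have s_0 = 11, s_1 = 18, s_2 = 13, s_3 = 3, s_4 = 2, s_5 = 0, s_6 = 15, s_7 = 7, s_8 = 10, s_9 = 16, s_{10} = 9, s_{11} = 14, s_{12} = 5, s_{13} = 6, s_{14} = 8, s_{15} = 12, s_{16} = 1, s_{17} = 17, s_{18} = 11.
Since s_{18} = s_0 = 11, the sequence is periodic with period 18.

18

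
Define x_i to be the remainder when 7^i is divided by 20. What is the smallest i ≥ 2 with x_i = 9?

We have x_1 = 7,  x_2 = 9,  x_3 = 3,  x_4 = 1,  x_5 = 7.
The sequence repeats with period 4.
The value 9 first appears (with i ≥ 2) at x_2.

2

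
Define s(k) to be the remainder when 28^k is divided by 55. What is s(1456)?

Computing terms: s(1) = 28, s(2) = 14, s(3) = 7, s(4) = 31, s(5) = 43, s(6) = 49, s(7) = 52, s(8) = 26, s(9) = 13, s(10) = 34, s(11) = 17, s(12) = 36, s(13) = 18, s(14) = 9, s(15) = 32, s(16) = 16, s(17) = 8, s(18) = 4, s(19) = 2, s(20) = 1, s(21) = 28.
Since s(21) = s(1) = 28, the sequence is periodic with period 20.
(1456 - 1) mod 20 = 15, so s(1456) = s(16) = 16.

16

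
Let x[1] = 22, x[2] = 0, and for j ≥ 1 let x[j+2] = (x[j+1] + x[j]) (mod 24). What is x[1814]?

Computing terms: x[1] = 22, x[2] = 0, x[3] = 22, x[4] = 22, x[5] = 20, x[6] = 18, x[7] = 14, x[8] = 8, x[9] = 22, x[10] = 6, x[11] = 4, x[12] = 10, x[13] = 14, x[14] = 0, x[15] = 14, x[16] = 14, x[17] = 4, x[18] = 18, x[19] = 22, x[20] = 16, x[21] = 14, x[22] = 6, x[23] = 20, x[24] = 2, x[25] = 22, x[26] = 0.
The sequence repeats with period 24.
(1814 - 1) mod 24 = 13, so x[1814] = x[14] = 0.

0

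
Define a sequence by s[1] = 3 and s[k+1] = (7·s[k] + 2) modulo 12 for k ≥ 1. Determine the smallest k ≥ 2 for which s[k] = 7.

3

Computing terms: s[1] = 3,  s[2] = 11,  s[3] = 7,  s[4] = 3.
The sequence repeats with period 3.
The value 7 first appears (with k ≥ 2) at s[3].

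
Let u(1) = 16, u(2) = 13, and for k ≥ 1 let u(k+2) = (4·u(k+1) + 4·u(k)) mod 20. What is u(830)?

8

We have u(1) = 16,  u(2) = 13,  u(3) = 16,  u(4) = 16,  u(5) = 8,  u(6) = 16,  u(7) = 16.
Since (u(6), u(7)) = (u(3), u(4)) = (16, 16) (two consecutive terms determine the rest), the sequence is eventually periodic: after a pre-period of length 2 it cycles with period 3.
For k ≥ 3, u(k) depends only on (k - 3) mod 3. (830 - 3) mod 3 = 2, so u(830) = u(5) = 8.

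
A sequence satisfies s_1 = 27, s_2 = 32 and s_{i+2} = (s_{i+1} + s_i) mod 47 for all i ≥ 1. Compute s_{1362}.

Computing terms: s_1 = 27; s_2 = 32; s_3 = 12; s_4 = 44; s_5 = 9; s_6 = 6; s_7 = 15; s_8 = 21; s_9 = 36; s_{10} = 10; s_{11} = 46; s_{12} = 9; s_{13} = 8; s_{14} = 17; s_{15} = 25; s_{16} = 42; s_{17} = 20; s_{18} = 15; s_{19} = 35; s_{20} = 3; s_{21} = 38; s_{22} = 41; s_{23} = 32; s_{24} = 26; s_{25} = 11; s_{26} = 37; s_{27} = 1; s_{28} = 38; s_{29} = 39; s_{30} = 30; s_{31} = 22; s_{32} = 5; s_{33} = 27; s_{34} = 32.
Since (s_{33}, s_{34}) = (s_1, s_2) = (27, 32) (two consecutive terms determine the rest), the sequence is periodic with period 32.
(1362 - 1) mod 32 = 17, so s_{1362} = s_{18} = 15.

15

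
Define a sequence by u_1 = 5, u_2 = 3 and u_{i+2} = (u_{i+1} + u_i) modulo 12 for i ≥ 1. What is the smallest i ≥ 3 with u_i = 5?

19

Computing terms: u_1 = 5, u_2 = 3, u_3 = 8, u_4 = 11, u_5 = 7, u_6 = 6, u_7 = 1, u_8 = 7, u_9 = 8, u_{10} = 3, u_{11} = 11, u_{12} = 2, u_{13} = 1, u_{14} = 3, u_{15} = 4, u_{16} = 7, u_{17} = 11, u_{18} = 6, u_{19} = 5, u_{20} = 11, u_{21} = 4, u_{22} = 3, u_{23} = 7, u_{24} = 10, u_{25} = 5, u_{26} = 3.
Since (u_{25}, u_{26}) = (u_1, u_2) = (5, 3) (two consecutive terms determine the rest), the sequence is periodic with period 24.
The value 5 first appears (with i ≥ 3) at u_{19}.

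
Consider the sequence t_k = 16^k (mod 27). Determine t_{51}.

10

t_1 = 16; t_2 = 13; t_3 = 19; t_4 = 7; t_5 = 4; t_6 = 10; t_7 = 25; t_8 = 22; t_9 = 1; t_{10} = 16.
The sequence repeats with period 9.
So t_{51} = t_{1 + ((51-1) mod 9)} = t_6 = 10.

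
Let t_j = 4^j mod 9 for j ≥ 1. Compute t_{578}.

7

Listing terms: t_1 = 4,  t_2 = 7,  t_3 = 1,  t_4 = 4.
The sequence repeats with period 3.
So t_{578} = t_{1 + ((578-1) mod 3)} = t_2 = 7.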